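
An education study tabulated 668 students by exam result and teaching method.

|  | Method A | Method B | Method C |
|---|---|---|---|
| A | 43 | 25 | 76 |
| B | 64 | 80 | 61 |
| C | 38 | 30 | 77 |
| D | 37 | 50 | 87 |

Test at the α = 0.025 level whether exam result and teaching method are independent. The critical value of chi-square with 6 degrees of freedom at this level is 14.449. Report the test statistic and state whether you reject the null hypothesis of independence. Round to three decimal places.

37.166; reject H₀

Row totals: 144, 205, 145, 174. Column totals: 182, 185, 301. Grand total N = 668.
Expected counts (row total × column total / N):
  A, Method A: 144×182/668 = 39.2335
  A, Method B: 144×185/668 = 39.8802
  A, Method C: 144×301/668 = 64.8862
  B, Method A: 205×182/668 = 55.8533
  B, Method B: 205×185/668 = 56.7740
  B, Method C: 205×301/668 = 92.3728
  C, Method A: 145×182/668 = 39.5060
  C, Method B: 145×185/668 = 40.1572
  C, Method C: 145×301/668 = 65.3368
  D, Method A: 174×182/668 = 47.4072
  D, Method B: 174×185/668 = 48.1886
  D, Method C: 174×301/668 = 78.4042
Contributions (O − E)²/E:
  (43 − 39.2335)²/39.2335 = 0.3616
  (25 − 39.8802)²/39.8802 = 5.5521
  (76 − 64.8862)²/64.8862 = 1.9036
  (64 − 55.8533)²/55.8533 = 1.1883
  (80 − 56.7740)²/56.7740 = 9.5017
  (61 − 92.3728)²/92.3728 = 10.6552
  (38 − 39.5060)²/39.5060 = 0.0574
  (30 − 40.1572)²/40.1572 = 2.5691
  (77 − 65.3368)²/65.3368 = 2.0820
  (37 − 47.4072)²/47.4072 = 2.2847
  (50 − 48.1886)²/48.1886 = 0.0681
  (87 − 78.4042)²/78.4042 = 0.9424
χ² = 0.3616 + 5.5521 + 1.9036 + 1.1883 + 9.5017 + 10.6552 + 0.0574 + 2.5691 + 2.0820 + 2.2847 + 0.0681 + 0.9424 = 37.166
df = (4−1)(3−1) = 6. Since 37.166 > 14.449, reject the null hypothesis of independence at α = 0.025.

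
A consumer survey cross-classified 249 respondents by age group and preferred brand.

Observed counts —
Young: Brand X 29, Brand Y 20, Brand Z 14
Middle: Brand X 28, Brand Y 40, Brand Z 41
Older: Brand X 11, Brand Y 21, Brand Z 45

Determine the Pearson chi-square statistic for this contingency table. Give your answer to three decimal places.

25.853

Row totals: 63, 109, 77. Column totals: 68, 81, 100. Grand total N = 249.
Expected counts (row total × column total / N):
  Young, Brand X: 63×68/249 = 17.20482
  Young, Brand Y: 63×81/249 = 20.49398
  Young, Brand Z: 63×100/249 = 25.30120
  Middle, Brand X: 109×68/249 = 29.76707
  Middle, Brand Y: 109×81/249 = 35.45783
  Middle, Brand Z: 109×100/249 = 43.77510
  Older, Brand X: 77×68/249 = 21.02811
  Older, Brand Y: 77×81/249 = 25.04819
  Older, Brand Z: 77×100/249 = 30.92369
Contributions (O − E)²/E:
  (29 − 17.20482)²/17.20482 = 8.0865
  (20 − 20.49398)²/20.49398 = 0.0119
  (14 − 25.30120)²/25.30120 = 5.0479
  (28 − 29.76707)²/29.76707 = 0.1049
  (40 − 35.45783)²/35.45783 = 0.5819
  (41 − 43.77510)²/43.77510 = 0.1759
  (11 − 21.02811)²/21.02811 = 4.7823
  (21 − 25.04819)²/25.04819 = 0.6543
  (45 − 30.92369)²/30.92369 = 6.4075
χ² = 8.0865 + 0.0119 + 5.0479 + 0.1049 + 0.5819 + 0.1759 + 4.7823 + 0.6543 + 6.4075 = 25.853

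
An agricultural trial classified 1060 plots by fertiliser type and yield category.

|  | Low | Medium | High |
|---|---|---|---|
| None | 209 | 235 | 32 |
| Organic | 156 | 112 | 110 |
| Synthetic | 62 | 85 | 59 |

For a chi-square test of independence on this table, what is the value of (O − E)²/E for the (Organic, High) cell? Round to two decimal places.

20.49

Row total (Organic) = 378; column total (High) = 201; N = 1060.
Expected count E = 378 × 201 / 1060 = 71.677.
Contribution = (O − E)²/E = (110 − 71.677)² / 71.677 = 20.49.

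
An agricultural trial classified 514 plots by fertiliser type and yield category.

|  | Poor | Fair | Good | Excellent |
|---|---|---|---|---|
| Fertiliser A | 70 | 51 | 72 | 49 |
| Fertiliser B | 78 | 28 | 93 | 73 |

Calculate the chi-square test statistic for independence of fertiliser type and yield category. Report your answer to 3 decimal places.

Row totals: 242, 272. Column totals: 148, 79, 165, 122. Grand total N = 514.
Expected counts (row total × column total / N):
  Fertiliser A, Poor: 242×148/514 = 69.6809
  Fertiliser A, Fair: 242×79/514 = 37.1946
  Fertiliser A, Good: 242×165/514 = 77.6848
  Fertiliser A, Excellent: 242×122/514 = 57.4397
  Fertiliser B, Poor: 272×148/514 = 78.3191
  Fertiliser B, Fair: 272×79/514 = 41.8054
  Fertiliser B, Good: 272×165/514 = 87.3152
  Fertiliser B, Excellent: 272×122/514 = 64.5603
Contributions (O − E)²/E:
  (70 − 69.6809)²/69.6809 = 0.0015
  (51 − 37.1946)²/37.1946 = 5.1241
  (72 − 77.6848)²/77.6848 = 0.4160
  (49 − 57.4397)²/57.4397 = 1.2401
  (78 − 78.3191)²/78.3191 = 0.0013
  (28 − 41.8054)²/41.8054 = 4.5590
  (93 − 87.3152)²/87.3152 = 0.3701
  (73 − 64.5603)²/64.5603 = 1.1033
χ² = 0.0015 + 5.1241 + 0.4160 + 1.2401 + 0.0013 + 4.5590 + 0.3701 + 1.1033 = 12.815

12.815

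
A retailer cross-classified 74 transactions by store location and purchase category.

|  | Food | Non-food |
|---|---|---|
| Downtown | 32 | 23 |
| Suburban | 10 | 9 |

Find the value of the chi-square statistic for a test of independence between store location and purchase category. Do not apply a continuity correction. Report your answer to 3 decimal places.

0.177

Row totals: 55, 19. Column totals: 42, 32. Grand total N = 74.
Expected counts (row total × column total / N):
  Downtown, Food: 55×42/74 = 31.2162
  Downtown, Non-food: 55×32/74 = 23.7838
  Suburban, Food: 19×42/74 = 10.7838
  Suburban, Non-food: 19×32/74 = 8.2162
Contributions (O − E)²/E:
  (32 − 31.2162)²/31.2162 = 0.0197
  (23 − 23.7838)²/23.7838 = 0.0258
  (10 − 10.7838)²/10.7838 = 0.0570
  (9 − 8.2162)²/8.2162 = 0.0748
χ² = 0.0197 + 0.0258 + 0.0570 + 0.0748 = 0.177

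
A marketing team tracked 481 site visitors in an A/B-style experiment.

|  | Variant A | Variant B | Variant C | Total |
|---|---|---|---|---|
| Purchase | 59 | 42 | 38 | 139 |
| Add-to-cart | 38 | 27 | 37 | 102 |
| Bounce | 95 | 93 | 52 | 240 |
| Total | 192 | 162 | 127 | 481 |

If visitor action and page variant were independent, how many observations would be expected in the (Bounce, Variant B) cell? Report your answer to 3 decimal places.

Row total (Bounce) = 240; column total (Variant B) = 162; grand total N = 481.
Expected count = (row total × column total) / N = 240 × 162 / 481 = 80.832.

80.832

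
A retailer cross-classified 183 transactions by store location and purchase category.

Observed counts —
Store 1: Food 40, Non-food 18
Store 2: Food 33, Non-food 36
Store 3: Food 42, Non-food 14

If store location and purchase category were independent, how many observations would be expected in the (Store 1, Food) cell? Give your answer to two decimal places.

Row total (Store 1) = 58; column total (Food) = 115; grand total N = 183.
Expected count = (row total × column total) / N = 58 × 115 / 183 = 36.45.

36.45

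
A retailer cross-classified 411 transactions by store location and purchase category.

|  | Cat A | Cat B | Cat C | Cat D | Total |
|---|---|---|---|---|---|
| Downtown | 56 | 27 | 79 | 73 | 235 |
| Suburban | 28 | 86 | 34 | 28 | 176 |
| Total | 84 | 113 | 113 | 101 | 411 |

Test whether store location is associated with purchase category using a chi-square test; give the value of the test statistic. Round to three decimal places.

Grand total N = 411.
Expected counts (row total × column total / N):
  Downtown, Cat A: 235×84/411 = 48.0292
  Downtown, Cat B: 235×113/411 = 64.6107
  Downtown, Cat C: 235×113/411 = 64.6107
  Downtown, Cat D: 235×101/411 = 57.7494
  Suburban, Cat A: 176×84/411 = 35.9708
  Suburban, Cat B: 176×113/411 = 48.3893
  Suburban, Cat C: 176×113/411 = 48.3893
  Suburban, Cat D: 176×101/411 = 43.2506
Contributions (O − E)²/E:
  (56 − 48.0292)²/48.0292 = 1.3228
  (27 − 64.6107)²/64.6107 = 21.8937
  (79 − 64.6107)²/64.6107 = 3.2046
  (73 − 57.7494)²/57.7494 = 4.0274
  (28 − 35.9708)²/35.9708 = 1.7663
  (86 − 48.3893)²/48.3893 = 29.2330
  (34 − 48.3893)²/48.3893 = 4.2789
  (28 − 43.2506)²/43.2506 = 5.3775
χ² = 1.3228 + 21.8937 + 3.2046 + 4.0274 + 1.7663 + 29.2330 + 4.2789 + 5.3775 = 71.104

71.104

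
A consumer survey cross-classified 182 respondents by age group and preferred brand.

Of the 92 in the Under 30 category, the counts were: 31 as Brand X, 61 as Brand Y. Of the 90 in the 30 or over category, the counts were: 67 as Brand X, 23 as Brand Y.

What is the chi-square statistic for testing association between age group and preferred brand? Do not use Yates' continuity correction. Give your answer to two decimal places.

Row totals: 92, 90. Column totals: 98, 84. Grand total N = 182.
Expected counts (row total × column total / N):
  Under 30, Brand X: 92×98/182 = 49.538
  Under 30, Brand Y: 92×84/182 = 42.462
  30 or over, Brand X: 90×98/182 = 48.462
  30 or over, Brand Y: 90×84/182 = 41.538
Contributions (O − E)²/E:
  (31 − 49.538)²/49.538 = 6.9372
  (61 − 42.462)²/42.462 = 8.0933
  (67 − 48.462)²/48.462 = 7.0913
  (23 − 41.538)²/41.538 = 8.2733
χ² = 6.9372 + 8.0933 + 7.0913 + 8.2733 = 30.40

30.40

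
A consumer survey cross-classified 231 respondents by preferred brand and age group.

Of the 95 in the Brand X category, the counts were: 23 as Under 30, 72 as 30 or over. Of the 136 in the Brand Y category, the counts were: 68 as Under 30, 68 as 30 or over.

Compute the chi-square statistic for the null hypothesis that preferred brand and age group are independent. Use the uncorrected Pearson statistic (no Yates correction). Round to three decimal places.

Row totals: 95, 136. Column totals: 91, 140. Grand total N = 231.
Expected counts (row total × column total / N):
  Brand X, Under 30: 95×91/231 = 37.4242
  Brand X, 30 or over: 95×140/231 = 57.5758
  Brand Y, Under 30: 136×91/231 = 53.5758
  Brand Y, 30 or over: 136×140/231 = 82.4242
Contributions (O − E)²/E:
  (23 − 37.4242)²/37.4242 = 5.5594
  (72 − 57.5758)²/57.5758 = 3.6136
  (68 − 53.5758)²/53.5758 = 3.8834
  (68 − 82.4242)²/82.4242 = 2.5242
χ² = 5.5594 + 3.6136 + 3.8834 + 2.5242 = 15.581

15.581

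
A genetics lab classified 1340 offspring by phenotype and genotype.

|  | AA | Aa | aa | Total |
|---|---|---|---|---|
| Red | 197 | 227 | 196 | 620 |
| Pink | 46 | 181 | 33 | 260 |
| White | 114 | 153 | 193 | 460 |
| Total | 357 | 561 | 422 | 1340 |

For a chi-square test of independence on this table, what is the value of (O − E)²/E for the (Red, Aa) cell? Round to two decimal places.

4.09

Row total (Red) = 620; column total (Aa) = 561; N = 1340.
Expected count E = 620 × 561 / 1340 = 259.567.
Contribution = (O − E)²/E = (227 − 259.567)² / 259.567 = 4.09.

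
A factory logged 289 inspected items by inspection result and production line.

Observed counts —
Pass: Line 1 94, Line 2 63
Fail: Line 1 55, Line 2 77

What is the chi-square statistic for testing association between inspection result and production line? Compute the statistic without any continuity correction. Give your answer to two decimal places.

9.52

Row totals: 157, 132. Column totals: 149, 140. Grand total N = 289.
Expected counts (row total × column total / N):
  Pass, Line 1: 157×149/289 = 80.945
  Pass, Line 2: 157×140/289 = 76.055
  Fail, Line 1: 132×149/289 = 68.055
  Fail, Line 2: 132×140/289 = 63.945
Contributions (O − E)²/E:
  (94 − 80.945)²/80.945 = 2.1055
  (63 − 76.055)²/76.055 = 2.2409
  (55 − 68.055)²/68.055 = 2.5043
  (77 − 63.945)²/63.945 = 2.6653
χ² = 2.1055 + 2.2409 + 2.5043 + 2.6653 = 9.52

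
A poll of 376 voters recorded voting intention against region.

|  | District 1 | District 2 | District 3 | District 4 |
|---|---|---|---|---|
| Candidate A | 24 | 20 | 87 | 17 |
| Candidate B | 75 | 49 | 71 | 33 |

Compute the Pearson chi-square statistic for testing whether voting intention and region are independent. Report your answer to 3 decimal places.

Row totals: 148, 228. Column totals: 99, 69, 158, 50. Grand total N = 376.
Expected counts (row total × column total / N):
  Candidate A, District 1: 148×99/376 = 38.9681
  Candidate A, District 2: 148×69/376 = 27.1596
  Candidate A, District 3: 148×158/376 = 62.1915
  Candidate A, District 4: 148×50/376 = 19.6809
  Candidate B, District 1: 228×99/376 = 60.0319
  Candidate B, District 2: 228×69/376 = 41.8404
  Candidate B, District 3: 228×158/376 = 95.8085
  Candidate B, District 4: 228×50/376 = 30.3191
Contributions (O − E)²/E:
  (24 − 38.9681)²/38.9681 = 5.7494
  (20 − 27.1596)²/27.1596 = 1.8874
  (87 − 62.1915)²/62.1915 = 9.8962
  (17 − 19.6809)²/19.6809 = 0.3652
  (75 − 60.0319)²/60.0319 = 3.7321
  (49 − 41.8404)²/41.8404 = 1.2251
  (71 − 95.8085)²/95.8085 = 6.4239
  (33 − 30.3191)²/30.3191 = 0.2371
χ² = 5.7494 + 1.8874 + 9.8962 + 0.3652 + 3.7321 + 1.2251 + 6.4239 + 0.2371 = 29.516

29.516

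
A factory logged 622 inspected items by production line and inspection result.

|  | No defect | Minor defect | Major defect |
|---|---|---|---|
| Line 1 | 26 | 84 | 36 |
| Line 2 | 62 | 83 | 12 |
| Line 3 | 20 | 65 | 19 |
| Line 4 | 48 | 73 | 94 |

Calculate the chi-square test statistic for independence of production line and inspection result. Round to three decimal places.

Row totals: 146, 157, 104, 215. Column totals: 156, 305, 161. Grand total N = 622.
Expected counts (row total × column total / N):
  Line 1, No defect: 146×156/622 = 36.6174
  Line 1, Minor defect: 146×305/622 = 71.5916
  Line 1, Major defect: 146×161/622 = 37.7910
  Line 2, No defect: 157×156/622 = 39.3762
  Line 2, Minor defect: 157×305/622 = 76.9855
  Line 2, Major defect: 157×161/622 = 40.6383
  Line 3, No defect: 104×156/622 = 26.0836
  Line 3, Minor defect: 104×305/622 = 50.9968
  Line 3, Major defect: 104×161/622 = 26.9196
  Line 4, No defect: 215×156/622 = 53.9228
  Line 4, Minor defect: 215×305/622 = 105.4260
  Line 4, Major defect: 215×161/622 = 55.6511
Contributions (O − E)²/E:
  (26 − 36.6174)²/36.6174 = 3.0786
  (84 − 71.5916)²/71.5916 = 2.1506
  (36 − 37.7910)²/37.7910 = 0.0849
  (62 − 39.3762)²/39.3762 = 12.9986
  (83 − 76.9855)²/76.9855 = 0.4699
  (12 − 40.6383)²/40.6383 = 20.1818
  (20 − 26.0836)²/26.0836 = 1.4189
  (65 − 50.9968)²/50.9968 = 3.8451
  (19 − 26.9196)²/26.9196 = 2.3299
  (48 − 53.9228)²/53.9228 = 0.6506
  (73 − 105.4260)²/105.4260 = 9.9733
  (94 − 55.6511)²/55.6511 = 26.4260
χ² = 3.0786 + 2.1506 + 0.0849 + 12.9986 + 0.4699 + 20.1818 + 1.4189 + 3.8451 + 2.3299 + 0.6506 + 9.9733 + 26.4260 = 83.608

83.608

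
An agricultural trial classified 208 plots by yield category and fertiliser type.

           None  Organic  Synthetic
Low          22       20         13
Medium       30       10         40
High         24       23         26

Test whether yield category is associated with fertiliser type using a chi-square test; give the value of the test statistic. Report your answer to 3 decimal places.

Row totals: 55, 80, 73. Column totals: 76, 53, 79. Grand total N = 208.
Expected counts (row total × column total / N):
  Low, None: 55×76/208 = 20.096154
  Low, Organic: 55×53/208 = 14.014423
  Low, Synthetic: 55×79/208 = 20.889423
  Medium, None: 80×76/208 = 29.230769
  Medium, Organic: 80×53/208 = 20.384615
  Medium, Synthetic: 80×79/208 = 30.384615
  High, None: 73×76/208 = 26.673077
  High, Organic: 73×53/208 = 18.600962
  High, Synthetic: 73×79/208 = 27.725962
Contributions (O − E)²/E:
  (22 − 20.096154)²/20.096154 = 0.1804
  (20 − 14.014423)²/14.014423 = 2.5564
  (13 − 20.889423)²/20.889423 = 2.9796
  (30 − 29.230769)²/29.230769 = 0.0202
  (10 − 20.384615)²/20.384615 = 5.2903
  (40 − 30.384615)²/30.384615 = 3.0428
  (24 − 26.673077)²/26.673077 = 0.2679
  (23 − 18.600962)²/18.600962 = 1.0404
  (26 − 27.725962)²/27.725962 = 0.1074
χ² = 0.1804 + 2.5564 + 2.9796 + 0.0202 + 5.2903 + 3.0428 + 0.2679 + 1.0404 + 0.1074 = 15.485

15.485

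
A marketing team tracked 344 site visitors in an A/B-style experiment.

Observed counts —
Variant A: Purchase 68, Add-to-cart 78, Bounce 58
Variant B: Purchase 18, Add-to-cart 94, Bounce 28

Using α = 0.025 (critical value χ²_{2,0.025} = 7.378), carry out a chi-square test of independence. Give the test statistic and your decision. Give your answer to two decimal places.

Row totals: 204, 140. Column totals: 86, 172, 86. Grand total N = 344.
Expected counts (row total × column total / N):
  Variant A, Purchase: 204×86/344 = 51.000
  Variant A, Add-to-cart: 204×172/344 = 102.000
  Variant A, Bounce: 204×86/344 = 51.000
  Variant B, Purchase: 140×86/344 = 35.000
  Variant B, Add-to-cart: 140×172/344 = 70.000
  Variant B, Bounce: 140×86/344 = 35.000
Contributions (O − E)²/E:
  (68 − 51.000)²/51.000 = 5.6667
  (78 − 102.000)²/102.000 = 5.6471
  (58 − 51.000)²/51.000 = 0.9608
  (18 − 35.000)²/35.000 = 8.2571
  (94 − 70.000)²/70.000 = 8.2286
  (28 − 35.000)²/35.000 = 1.4000
χ² = 5.6667 + 5.6471 + 0.9608 + 8.2571 + 8.2286 + 1.4000 = 30.16
df = (2−1)(3−1) = 2. Since 30.16 > 7.378, reject the null hypothesis of independence at α = 0.025.

30.16; reject H₀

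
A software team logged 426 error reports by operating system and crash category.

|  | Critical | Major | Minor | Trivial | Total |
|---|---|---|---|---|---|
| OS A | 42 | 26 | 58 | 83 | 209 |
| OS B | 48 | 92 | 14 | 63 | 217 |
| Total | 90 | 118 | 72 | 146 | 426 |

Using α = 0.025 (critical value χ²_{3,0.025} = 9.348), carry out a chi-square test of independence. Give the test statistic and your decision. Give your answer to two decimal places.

Grand total N = 426.
Expected counts (row total × column total / N):
  OS A, Critical: 209×90/426 = 44.155
  OS A, Major: 209×118/426 = 57.892
  OS A, Minor: 209×72/426 = 35.324
  OS A, Trivial: 209×146/426 = 71.629
  OS B, Critical: 217×90/426 = 45.845
  OS B, Major: 217×118/426 = 60.108
  OS B, Minor: 217×72/426 = 36.676
  OS B, Trivial: 217×146/426 = 74.371
Contributions (O − E)²/E:
  (42 − 44.155)²/44.155 = 0.1052
  (26 − 57.892)²/57.892 = 17.5689
  (58 − 35.324)²/35.324 = 14.5567
  (83 − 71.629)²/71.629 = 1.8051
  (48 − 45.845)²/45.845 = 0.1013
  (92 − 60.108)²/60.108 = 16.9212
  (14 − 36.676)²/36.676 = 14.0201
  (63 − 74.371)²/74.371 = 1.7386
χ² = 0.1052 + 17.5689 + 14.5567 + 1.8051 + 0.1013 + 16.9212 + 14.0201 + 1.7386 = 66.82
df = (2−1)(4−1) = 3. Since 66.82 > 9.348, reject the null hypothesis of independence at α = 0.025.

66.82; reject H₀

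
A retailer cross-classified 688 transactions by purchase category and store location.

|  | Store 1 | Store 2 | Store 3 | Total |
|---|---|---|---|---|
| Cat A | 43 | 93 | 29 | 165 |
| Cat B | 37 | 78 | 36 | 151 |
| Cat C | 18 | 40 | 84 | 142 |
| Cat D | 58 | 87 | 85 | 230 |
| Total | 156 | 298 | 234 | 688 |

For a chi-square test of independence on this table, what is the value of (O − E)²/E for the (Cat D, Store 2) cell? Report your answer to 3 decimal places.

Row total (Cat D) = 230; column total (Store 2) = 298; N = 688.
Expected count E = 230 × 298 / 688 = 99.6221.
Contribution = (O − E)²/E = (87 − 99.6221)² / 99.6221 = 1.599.

1.599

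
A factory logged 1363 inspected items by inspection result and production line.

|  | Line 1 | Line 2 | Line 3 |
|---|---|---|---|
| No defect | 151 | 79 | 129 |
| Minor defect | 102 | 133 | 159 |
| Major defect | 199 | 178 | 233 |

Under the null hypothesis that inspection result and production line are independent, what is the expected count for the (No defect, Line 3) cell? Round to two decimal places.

Row total (No defect) = 359; column total (Line 3) = 521; grand total N = 1363.
Expected count = (row total × column total) / N = 359 × 521 / 1363 = 137.23.

137.23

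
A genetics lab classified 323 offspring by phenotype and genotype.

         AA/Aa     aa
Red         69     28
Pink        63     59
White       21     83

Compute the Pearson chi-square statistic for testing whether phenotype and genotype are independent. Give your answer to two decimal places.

53.68

Row totals: 97, 122, 104. Column totals: 153, 170. Grand total N = 323.
Expected counts (row total × column total / N):
  Red, AA/Aa: 97×153/323 = 45.9474
  Red, aa: 97×170/323 = 51.0526
  Pink, AA/Aa: 122×153/323 = 57.7895
  Pink, aa: 122×170/323 = 64.2105
  White, AA/Aa: 104×153/323 = 49.2632
  White, aa: 104×170/323 = 54.7368
Contributions (O − E)²/E:
  (69 − 45.9474)²/45.9474 = 11.5659
  (28 − 51.0526)²/51.0526 = 10.4093
  (63 − 57.7895)²/57.7895 = 0.4698
  (59 − 64.2105)²/64.2105 = 0.4228
  (21 − 49.2632)²/49.2632 = 16.2151
  (83 − 54.7368)²/54.7368 = 14.5936
χ² = 11.5659 + 10.4093 + 0.4698 + 0.4228 + 16.2151 + 14.5936 = 53.68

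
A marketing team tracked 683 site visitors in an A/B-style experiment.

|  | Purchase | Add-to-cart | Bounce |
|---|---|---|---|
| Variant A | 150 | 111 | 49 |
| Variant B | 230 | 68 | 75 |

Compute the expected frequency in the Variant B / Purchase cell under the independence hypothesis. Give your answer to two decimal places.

207.53

Row total (Variant B) = 373; column total (Purchase) = 380; grand total N = 683.
Expected count = (row total × column total) / N = 373 × 380 / 683 = 207.53.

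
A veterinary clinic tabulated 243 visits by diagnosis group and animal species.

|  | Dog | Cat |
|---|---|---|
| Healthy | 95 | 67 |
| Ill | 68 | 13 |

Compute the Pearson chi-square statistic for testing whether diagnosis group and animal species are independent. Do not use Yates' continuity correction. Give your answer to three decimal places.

Row totals: 162, 81. Column totals: 163, 80. Grand total N = 243.
Expected counts (row total × column total / N):
  Healthy, Dog: 162×163/243 = 108.6667
  Healthy, Cat: 162×80/243 = 53.3333
  Ill, Dog: 81×163/243 = 54.3333
  Ill, Cat: 81×80/243 = 26.6667
Contributions (O − E)²/E:
  (95 − 108.6667)²/108.6667 = 1.7188
  (67 − 53.3333)²/53.3333 = 3.5021
  (68 − 54.3333)²/54.3333 = 3.4376
  (13 − 26.6667)²/26.6667 = 7.0042
χ² = 1.7188 + 3.5021 + 3.4376 + 7.0042 = 15.663

15.663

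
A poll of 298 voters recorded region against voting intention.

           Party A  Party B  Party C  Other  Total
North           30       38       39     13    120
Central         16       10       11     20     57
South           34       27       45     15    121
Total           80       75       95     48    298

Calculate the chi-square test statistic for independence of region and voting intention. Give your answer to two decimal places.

Grand total N = 298.
Expected counts (row total × column total / N):
  North, Party A: 120×80/298 = 32.215
  North, Party B: 120×75/298 = 30.201
  North, Party C: 120×95/298 = 38.255
  North, Other: 120×48/298 = 19.329
  Central, Party A: 57×80/298 = 15.302
  Central, Party B: 57×75/298 = 14.346
  Central, Party C: 57×95/298 = 18.171
  Central, Other: 57×48/298 = 9.181
  South, Party A: 121×80/298 = 32.483
  South, Party B: 121×75/298 = 30.453
  South, Party C: 121×95/298 = 38.574
  South, Other: 121×48/298 = 19.490
Contributions (O − E)²/E:
  (30 − 32.215)²/32.215 = 0.1523
  (38 − 30.201)²/30.201 = 2.0140
  (39 − 38.255)²/38.255 = 0.0145
  (13 − 19.329)²/19.329 = 2.0723
  (16 − 15.302)²/15.302 = 0.0318
  (10 − 14.346)²/14.346 = 1.3166
  (11 − 18.171)²/18.171 = 2.8300
  (20 − 9.181)²/9.181 = 12.7492
  (34 − 32.483)²/32.483 = 0.0708
  (27 − 30.453)²/30.453 = 0.3915
  (45 − 38.574)²/38.574 = 1.0705
  (15 − 19.490)²/19.490 = 1.0344
χ² = 0.1523 + 2.0140 + 0.0145 + 2.0723 + 0.0318 + 1.3166 + 2.8300 + 12.7492 + 0.0708 + 0.3915 + 1.0705 + 1.0344 = 23.75

23.75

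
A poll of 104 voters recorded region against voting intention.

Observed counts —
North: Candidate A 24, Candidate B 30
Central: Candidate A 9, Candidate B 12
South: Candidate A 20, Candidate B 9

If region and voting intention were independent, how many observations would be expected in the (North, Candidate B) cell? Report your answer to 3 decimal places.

26.481

Row total (North) = 54; column total (Candidate B) = 51; grand total N = 104.
Expected count = (row total × column total) / N = 54 × 51 / 104 = 26.481.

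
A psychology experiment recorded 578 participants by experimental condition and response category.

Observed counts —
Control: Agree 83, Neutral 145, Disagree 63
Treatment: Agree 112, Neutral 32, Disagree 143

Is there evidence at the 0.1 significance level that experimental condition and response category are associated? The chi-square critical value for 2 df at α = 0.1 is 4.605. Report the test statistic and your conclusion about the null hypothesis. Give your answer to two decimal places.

107.50; reject H₀

Row totals: 291, 287. Column totals: 195, 177, 206. Grand total N = 578.
Expected counts (row total × column total / N):
  Control, Agree: 291×195/578 = 98.175
  Control, Neutral: 291×177/578 = 89.112
  Control, Disagree: 291×206/578 = 103.713
  Treatment, Agree: 287×195/578 = 96.825
  Treatment, Neutral: 287×177/578 = 87.888
  Treatment, Disagree: 287×206/578 = 102.287
Contributions (O − E)²/E:
  (83 − 98.175)²/98.175 = 2.3456
  (145 − 89.112)²/89.112 = 35.0510
  (63 − 103.713)²/103.713 = 15.9821
  (112 − 96.825)²/96.825 = 2.3783
  (32 − 87.888)²/87.888 = 35.5392
  (143 − 102.287)²/102.287 = 16.2049
χ² = 2.3456 + 35.0510 + 15.9821 + 2.3783 + 35.5392 + 16.2049 = 107.50
df = (2−1)(3−1) = 2. Since 107.50 > 4.605, reject the null hypothesis of independence at α = 0.1.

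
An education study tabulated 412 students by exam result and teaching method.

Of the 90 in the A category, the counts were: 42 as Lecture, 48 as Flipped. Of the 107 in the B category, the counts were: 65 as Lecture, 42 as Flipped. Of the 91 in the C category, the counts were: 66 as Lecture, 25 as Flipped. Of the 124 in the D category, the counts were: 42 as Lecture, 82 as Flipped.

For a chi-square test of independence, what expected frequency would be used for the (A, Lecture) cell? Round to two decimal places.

Row total (A) = 90; column total (Lecture) = 215; grand total N = 412.
Expected count = (row total × column total) / N = 90 × 215 / 412 = 46.97.

46.97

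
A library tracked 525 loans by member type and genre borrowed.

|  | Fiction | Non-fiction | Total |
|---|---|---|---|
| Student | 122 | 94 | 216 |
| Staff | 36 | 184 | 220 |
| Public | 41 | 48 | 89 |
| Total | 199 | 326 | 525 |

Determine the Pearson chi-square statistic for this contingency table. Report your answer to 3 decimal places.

77.561

Grand total N = 525.
Expected counts (row total × column total / N):
  Student, Fiction: 216×199/525 = 81.8743
  Student, Non-fiction: 216×326/525 = 134.1257
  Staff, Fiction: 220×199/525 = 83.3905
  Staff, Non-fiction: 220×326/525 = 136.6095
  Public, Fiction: 89×199/525 = 33.7352
  Public, Non-fiction: 89×326/525 = 55.2648
Contributions (O − E)²/E:
  (122 − 81.8743)²/81.8743 = 19.6652
  (94 − 134.1257)²/134.1257 = 12.0042
  (36 − 83.3905)²/83.3905 = 26.9318
  (184 − 136.6095)²/136.6095 = 16.4400
  (41 − 33.7352)²/33.7352 = 1.5645
  (48 − 55.2648)²/55.2648 = 0.9550
χ² = 19.6652 + 12.0042 + 26.9318 + 16.4400 + 1.5645 + 0.9550 = 77.561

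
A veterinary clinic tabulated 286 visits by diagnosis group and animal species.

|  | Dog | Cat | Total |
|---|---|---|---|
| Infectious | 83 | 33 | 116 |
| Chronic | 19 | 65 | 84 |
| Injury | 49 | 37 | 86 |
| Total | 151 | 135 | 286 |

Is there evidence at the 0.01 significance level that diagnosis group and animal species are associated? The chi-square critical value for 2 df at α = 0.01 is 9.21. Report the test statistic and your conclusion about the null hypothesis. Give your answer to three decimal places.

Grand total N = 286.
Expected counts (row total × column total / N):
  Infectious, Dog: 116×151/286 = 61.2448
  Infectious, Cat: 116×135/286 = 54.7552
  Chronic, Dog: 84×151/286 = 44.3497
  Chronic, Cat: 84×135/286 = 39.6503
  Injury, Dog: 86×151/286 = 45.4056
  Injury, Cat: 86×135/286 = 40.5944
Contributions (O − E)²/E:
  (83 − 61.2448)²/61.2448 = 7.7278
  (33 − 54.7552)²/54.7552 = 8.6437
  (19 − 44.3497)²/44.3497 = 14.4896
  (65 − 39.6503)²/39.6503 = 16.2069
  (49 − 45.4056)²/45.4056 = 0.2845
  (37 − 40.5944)²/40.5944 = 0.3183
χ² = 7.7278 + 8.6437 + 14.4896 + 16.2069 + 0.2845 + 0.3183 = 47.671
df = (3−1)(2−1) = 2. Since 47.671 > 9.21, reject the null hypothesis of independence at α = 0.01.

47.671; reject H₀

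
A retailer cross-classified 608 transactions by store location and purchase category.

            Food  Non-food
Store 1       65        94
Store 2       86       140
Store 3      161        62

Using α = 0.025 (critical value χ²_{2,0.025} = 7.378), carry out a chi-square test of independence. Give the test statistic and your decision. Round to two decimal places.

61.76; reject H₀

Row totals: 159, 226, 223. Column totals: 312, 296. Grand total N = 608.
Expected counts (row total × column total / N):
  Store 1, Food: 159×312/608 = 81.592
  Store 1, Non-food: 159×296/608 = 77.408
  Store 2, Food: 226×312/608 = 115.974
  Store 2, Non-food: 226×296/608 = 110.026
  Store 3, Food: 223×312/608 = 114.434
  Store 3, Non-food: 223×296/608 = 108.566
Contributions (O − E)²/E:
  (65 − 81.592)²/81.592 = 3.3740
  (94 − 77.408)²/77.408 = 3.5564
  (86 − 115.974)²/115.974 = 7.7469
  (140 − 110.026)²/110.026 = 8.1657
  (161 − 114.434)²/114.434 = 18.9488
  (62 − 108.566)²/108.566 = 19.9730
χ² = 3.3740 + 3.5564 + 7.7469 + 8.1657 + 18.9488 + 19.9730 = 61.76
df = (3−1)(2−1) = 2. Since 61.76 > 7.378, reject the null hypothesis of independence at α = 0.025.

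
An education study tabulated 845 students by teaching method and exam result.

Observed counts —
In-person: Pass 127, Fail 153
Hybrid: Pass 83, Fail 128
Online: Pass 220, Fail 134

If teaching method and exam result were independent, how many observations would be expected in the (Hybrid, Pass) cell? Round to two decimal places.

107.37

Row total (Hybrid) = 211; column total (Pass) = 430; grand total N = 845.
Expected count = (row total × column total) / N = 211 × 430 / 845 = 107.37.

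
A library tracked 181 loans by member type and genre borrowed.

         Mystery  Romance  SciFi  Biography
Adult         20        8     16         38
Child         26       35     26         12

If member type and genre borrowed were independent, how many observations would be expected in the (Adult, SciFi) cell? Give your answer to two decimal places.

Row total (Adult) = 82; column total (SciFi) = 42; grand total N = 181.
Expected count = (row total × column total) / N = 82 × 42 / 181 = 19.03.

19.03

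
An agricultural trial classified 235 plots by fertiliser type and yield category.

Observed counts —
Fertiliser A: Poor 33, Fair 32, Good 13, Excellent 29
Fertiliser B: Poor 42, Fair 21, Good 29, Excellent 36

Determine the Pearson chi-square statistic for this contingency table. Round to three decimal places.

8.403

Row totals: 107, 128. Column totals: 75, 53, 42, 65. Grand total N = 235.
Expected counts (row total × column total / N):
  Fertiliser A, Poor: 107×75/235 = 34.1489
  Fertiliser A, Fair: 107×53/235 = 24.1319
  Fertiliser A, Good: 107×42/235 = 19.1234
  Fertiliser A, Excellent: 107×65/235 = 29.5957
  Fertiliser B, Poor: 128×75/235 = 40.8511
  Fertiliser B, Fair: 128×53/235 = 28.8681
  Fertiliser B, Good: 128×42/235 = 22.8766
  Fertiliser B, Excellent: 128×65/235 = 35.4043
Contributions (O − E)²/E:
  (33 − 34.1489)²/34.1489 = 0.0387
  (32 − 24.1319)²/24.1319 = 2.5654
  (13 − 19.1234)²/19.1234 = 1.9607
  (29 − 29.5957)²/29.5957 = 0.0120
  (42 − 40.8511)²/40.8511 = 0.0323
  (21 − 28.8681)²/28.8681 = 2.1445
  (29 − 22.8766)²/22.8766 = 1.6391
  (36 − 35.4043)²/35.4043 = 0.0100
χ² = 0.0387 + 2.5654 + 1.9607 + 0.0120 + 0.0323 + 2.1445 + 1.6391 + 0.0100 = 8.403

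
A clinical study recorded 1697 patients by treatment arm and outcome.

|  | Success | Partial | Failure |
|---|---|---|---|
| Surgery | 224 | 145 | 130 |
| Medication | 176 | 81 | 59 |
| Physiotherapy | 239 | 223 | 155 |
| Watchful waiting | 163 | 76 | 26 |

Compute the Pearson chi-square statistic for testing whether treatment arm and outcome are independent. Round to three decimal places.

61.656

Row totals: 499, 316, 617, 265. Column totals: 802, 525, 370. Grand total N = 1697.
Expected counts (row total × column total / N):
  Surgery, Success: 499×802/1697 = 235.8268
  Surgery, Partial: 499×525/1697 = 154.3754
  Surgery, Failure: 499×370/1697 = 108.7979
  Medication, Success: 316×802/1697 = 149.3412
  Medication, Partial: 316×525/1697 = 97.7608
  Medication, Failure: 316×370/1697 = 68.8981
  Physiotherapy, Success: 617×802/1697 = 291.5934
  Physiotherapy, Partial: 617×525/1697 = 190.8810
  Physiotherapy, Failure: 617×370/1697 = 134.5256
  Watchful waiting, Success: 265×802/1697 = 125.2387
  Watchful waiting, Partial: 265×525/1697 = 81.9829
  Watchful waiting, Failure: 265×370/1697 = 57.7784
Contributions (O − E)²/E:
  (224 − 235.8268)²/235.8268 = 0.5931
  (145 − 154.3754)²/154.3754 = 0.5694
  (130 − 108.7979)²/108.7979 = 4.1318
  (176 − 149.3412)²/149.3412 = 4.7588
  (81 − 97.7608)²/97.7608 = 2.8736
  (59 − 68.8981)²/68.8981 = 1.4220
  (239 − 291.5934)²/291.5934 = 9.4860
  (223 − 190.8810)²/190.8810 = 5.4046
  (155 − 134.5256)²/134.5256 = 3.1161
  (163 − 125.2387)²/125.2387 = 11.3856
  (76 − 81.9829)²/81.9829 = 0.4366
  (26 − 57.7784)²/57.7784 = 17.4783
χ² = 0.5931 + 0.5694 + 4.1318 + 4.7588 + 2.8736 + 1.4220 + 9.4860 + 5.4046 + 3.1161 + 11.3856 + 0.4366 + 17.4783 = 61.656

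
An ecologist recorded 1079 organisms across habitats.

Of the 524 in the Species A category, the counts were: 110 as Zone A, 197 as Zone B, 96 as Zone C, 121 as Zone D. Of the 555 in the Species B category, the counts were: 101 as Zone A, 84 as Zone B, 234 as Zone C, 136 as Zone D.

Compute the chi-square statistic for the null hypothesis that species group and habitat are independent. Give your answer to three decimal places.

103.605

Row totals: 524, 555. Column totals: 211, 281, 330, 257. Grand total N = 1079.
Expected counts (row total × column total / N):
  Species A, Zone A: 524×211/1079 = 102.46895
  Species A, Zone B: 524×281/1079 = 136.46339
  Species A, Zone C: 524×330/1079 = 160.25950
  Species A, Zone D: 524×257/1079 = 124.80816
  Species B, Zone A: 555×211/1079 = 108.53105
  Species B, Zone B: 555×281/1079 = 144.53661
  Species B, Zone C: 555×330/1079 = 169.74050
  Species B, Zone D: 555×257/1079 = 132.19184
Contributions (O − E)²/E:
  (110 − 102.46895)²/102.46895 = 0.5535
  (197 − 136.46339)²/136.46339 = 26.8547
  (96 − 160.25950)²/160.25950 = 25.7662
  (121 − 124.80816)²/124.80816 = 0.1162
  (101 − 108.53105)²/108.53105 = 0.5226
  (84 − 144.53661)²/144.53661 = 25.3547
  (234 − 169.74050)²/169.74050 = 24.3270
  (136 − 132.19184)²/132.19184 = 0.1097
χ² = 0.5535 + 26.8547 + 25.7662 + 0.1162 + 0.5226 + 25.3547 + 24.3270 + 0.1097 = 103.605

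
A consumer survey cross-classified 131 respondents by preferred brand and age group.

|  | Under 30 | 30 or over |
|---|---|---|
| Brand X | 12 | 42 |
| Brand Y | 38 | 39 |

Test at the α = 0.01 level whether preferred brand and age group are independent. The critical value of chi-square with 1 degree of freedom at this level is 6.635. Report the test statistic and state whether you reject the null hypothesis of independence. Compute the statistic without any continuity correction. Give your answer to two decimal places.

9.90; reject H₀

Row totals: 54, 77. Column totals: 50, 81. Grand total N = 131.
Expected counts (row total × column total / N):
  Brand X, Under 30: 54×50/131 = 20.611
  Brand X, 30 or over: 54×81/131 = 33.389
  Brand Y, Under 30: 77×50/131 = 29.389
  Brand Y, 30 or over: 77×81/131 = 47.611
Contributions (O − E)²/E:
  (12 − 20.611)²/20.611 = 3.5976
  (42 − 33.389)²/33.389 = 2.2208
  (38 − 29.389)²/29.389 = 2.5230
  (39 − 47.611)²/47.611 = 1.5574
χ² = 3.5976 + 2.2208 + 2.5230 + 1.5574 = 9.90
df = (2−1)(2−1) = 1. Since 9.90 > 6.635, reject the null hypothesis of independence at α = 0.01.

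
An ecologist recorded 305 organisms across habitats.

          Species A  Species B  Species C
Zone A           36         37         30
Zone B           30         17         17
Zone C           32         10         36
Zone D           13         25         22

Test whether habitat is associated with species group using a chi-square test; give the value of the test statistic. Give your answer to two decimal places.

Row totals: 103, 64, 78, 60. Column totals: 111, 89, 105. Grand total N = 305.
Expected counts (row total × column total / N):
  Zone A, Species A: 103×111/305 = 37.4852
  Zone A, Species B: 103×89/305 = 30.0557
  Zone A, Species C: 103×105/305 = 35.4590
  Zone B, Species A: 64×111/305 = 23.2918
  Zone B, Species B: 64×89/305 = 18.6754
  Zone B, Species C: 64×105/305 = 22.0328
  Zone C, Species A: 78×111/305 = 28.3869
  Zone C, Species B: 78×89/305 = 22.7607
  Zone C, Species C: 78×105/305 = 26.8525
  Zone D, Species A: 60×111/305 = 21.8361
  Zone D, Species B: 60×89/305 = 17.5082
  Zone D, Species C: 60×105/305 = 20.6557
Contributions (O − E)²/E:
  (36 − 37.4852)²/37.4852 = 0.0588
  (37 − 30.0557)²/30.0557 = 1.6045
  (30 − 35.4590)²/35.4590 = 0.8404
  (30 − 23.2918)²/23.2918 = 1.9320
  (17 − 18.6754)²/18.6754 = 0.1503
  (17 − 22.0328)²/22.0328 = 1.1496
  (32 − 28.3869)²/28.3869 = 0.4599
  (10 − 22.7607)²/22.7607 = 7.1542
  (36 − 26.8525)²/26.8525 = 3.1162
  (13 − 21.8361)²/21.8361 = 3.5756
  (25 − 17.5082)²/17.5082 = 3.2058
  (22 − 20.6557)²/20.6557 = 0.0875
χ² = 0.0588 + 1.6045 + 0.8404 + 1.9320 + 0.1503 + 1.1496 + 0.4599 + 7.1542 + 3.1162 + 3.5756 + 3.2058 + 0.0875 = 23.33

23.33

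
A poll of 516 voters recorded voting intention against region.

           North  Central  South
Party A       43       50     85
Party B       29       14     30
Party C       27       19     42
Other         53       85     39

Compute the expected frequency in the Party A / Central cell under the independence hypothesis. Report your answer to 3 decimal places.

Row total (Party A) = 178; column total (Central) = 168; grand total N = 516.
Expected count = (row total × column total) / N = 178 × 168 / 516 = 57.953.

57.953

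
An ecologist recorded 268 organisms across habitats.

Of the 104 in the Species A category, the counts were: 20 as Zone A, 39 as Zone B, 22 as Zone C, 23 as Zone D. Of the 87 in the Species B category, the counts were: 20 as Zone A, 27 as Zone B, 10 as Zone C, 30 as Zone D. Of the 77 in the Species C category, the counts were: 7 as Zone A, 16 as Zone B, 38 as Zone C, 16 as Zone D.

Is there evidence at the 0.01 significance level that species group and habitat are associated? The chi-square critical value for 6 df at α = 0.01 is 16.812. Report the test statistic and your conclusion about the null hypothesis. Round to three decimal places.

Row totals: 104, 87, 77. Column totals: 47, 82, 70, 69. Grand total N = 268.
Expected counts (row total × column total / N):
  Species A, Zone A: 104×47/268 = 18.2388
  Species A, Zone B: 104×82/268 = 31.8209
  Species A, Zone C: 104×70/268 = 27.1642
  Species A, Zone D: 104×69/268 = 26.7761
  Species B, Zone A: 87×47/268 = 15.2575
  Species B, Zone B: 87×82/268 = 26.6194
  Species B, Zone C: 87×70/268 = 22.7239
  Species B, Zone D: 87×69/268 = 22.3993
  Species C, Zone A: 77×47/268 = 13.5037
  Species C, Zone B: 77×82/268 = 23.5597
  Species C, Zone C: 77×70/268 = 20.1119
  Species C, Zone D: 77×69/268 = 19.8246
Contributions (O − E)²/E:
  (20 − 18.2388)²/18.2388 = 0.1701
  (39 − 31.8209)²/31.8209 = 1.6197
  (22 − 27.1642)²/27.1642 = 0.9818
  (23 − 26.7761)²/26.7761 = 0.5325
  (20 − 15.2575)²/15.2575 = 1.4741
  (27 − 26.6194)²/26.6194 = 0.0054
  (10 − 22.7239)²/22.7239 = 7.1246
  (30 − 22.3993)²/22.3993 = 2.5791
  (7 − 13.5037)²/13.5037 = 3.1323
  (16 − 23.5597)²/23.5597 = 2.4257
  (38 − 20.1119)²/20.1119 = 15.9102
  (16 − 19.8246)²/19.8246 = 0.7378
χ² = 0.1701 + 1.6197 + 0.9818 + 0.5325 + 1.4741 + 0.0054 + 7.1246 + 2.5791 + 3.1323 + 2.4257 + 15.9102 + 0.7378 = 36.693
df = (3−1)(4−1) = 6. Since 36.693 > 16.812, reject the null hypothesis of independence at α = 0.01.

36.693; reject H₀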